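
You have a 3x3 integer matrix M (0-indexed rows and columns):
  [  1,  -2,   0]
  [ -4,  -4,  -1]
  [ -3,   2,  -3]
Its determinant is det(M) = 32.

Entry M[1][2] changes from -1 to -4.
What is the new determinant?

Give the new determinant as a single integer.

det is linear in row 1: changing M[1][2] by delta changes det by delta * cofactor(1,2).
Cofactor C_12 = (-1)^(1+2) * minor(1,2) = 4
Entry delta = -4 - -1 = -3
Det delta = -3 * 4 = -12
New det = 32 + -12 = 20

Answer: 20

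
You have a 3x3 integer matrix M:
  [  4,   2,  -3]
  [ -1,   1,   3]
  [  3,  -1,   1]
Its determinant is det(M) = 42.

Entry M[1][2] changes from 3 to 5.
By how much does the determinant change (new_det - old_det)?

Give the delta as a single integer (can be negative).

Cofactor C_12 = 10
Entry delta = 5 - 3 = 2
Det delta = entry_delta * cofactor = 2 * 10 = 20

Answer: 20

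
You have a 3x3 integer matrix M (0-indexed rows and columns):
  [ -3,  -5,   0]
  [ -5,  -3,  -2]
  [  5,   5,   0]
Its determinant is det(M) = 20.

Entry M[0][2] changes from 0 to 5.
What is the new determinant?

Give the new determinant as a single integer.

Answer: -30

Derivation:
det is linear in row 0: changing M[0][2] by delta changes det by delta * cofactor(0,2).
Cofactor C_02 = (-1)^(0+2) * minor(0,2) = -10
Entry delta = 5 - 0 = 5
Det delta = 5 * -10 = -50
New det = 20 + -50 = -30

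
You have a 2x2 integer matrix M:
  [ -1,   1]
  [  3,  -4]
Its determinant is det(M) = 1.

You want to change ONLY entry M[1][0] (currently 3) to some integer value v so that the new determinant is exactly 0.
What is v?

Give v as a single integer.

det is linear in entry M[1][0]: det = old_det + (v - 3) * C_10
Cofactor C_10 = -1
Want det = 0: 1 + (v - 3) * -1 = 0
  (v - 3) = -1 / -1 = 1
  v = 3 + (1) = 4

Answer: 4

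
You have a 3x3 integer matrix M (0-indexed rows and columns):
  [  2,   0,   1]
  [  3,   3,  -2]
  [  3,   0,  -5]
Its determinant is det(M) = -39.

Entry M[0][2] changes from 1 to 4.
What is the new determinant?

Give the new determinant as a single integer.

Answer: -66

Derivation:
det is linear in row 0: changing M[0][2] by delta changes det by delta * cofactor(0,2).
Cofactor C_02 = (-1)^(0+2) * minor(0,2) = -9
Entry delta = 4 - 1 = 3
Det delta = 3 * -9 = -27
New det = -39 + -27 = -66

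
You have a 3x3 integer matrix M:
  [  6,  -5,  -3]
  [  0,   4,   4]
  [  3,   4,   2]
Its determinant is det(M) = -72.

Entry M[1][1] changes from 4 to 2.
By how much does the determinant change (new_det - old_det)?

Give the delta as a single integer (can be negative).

Cofactor C_11 = 21
Entry delta = 2 - 4 = -2
Det delta = entry_delta * cofactor = -2 * 21 = -42

Answer: -42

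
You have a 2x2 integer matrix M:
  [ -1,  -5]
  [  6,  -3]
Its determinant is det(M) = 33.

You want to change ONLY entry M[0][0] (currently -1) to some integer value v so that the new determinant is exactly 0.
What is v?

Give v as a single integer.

det is linear in entry M[0][0]: det = old_det + (v - -1) * C_00
Cofactor C_00 = -3
Want det = 0: 33 + (v - -1) * -3 = 0
  (v - -1) = -33 / -3 = 11
  v = -1 + (11) = 10

Answer: 10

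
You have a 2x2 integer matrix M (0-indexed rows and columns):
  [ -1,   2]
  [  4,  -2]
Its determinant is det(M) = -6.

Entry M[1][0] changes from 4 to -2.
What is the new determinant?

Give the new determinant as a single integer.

det is linear in row 1: changing M[1][0] by delta changes det by delta * cofactor(1,0).
Cofactor C_10 = (-1)^(1+0) * minor(1,0) = -2
Entry delta = -2 - 4 = -6
Det delta = -6 * -2 = 12
New det = -6 + 12 = 6

Answer: 6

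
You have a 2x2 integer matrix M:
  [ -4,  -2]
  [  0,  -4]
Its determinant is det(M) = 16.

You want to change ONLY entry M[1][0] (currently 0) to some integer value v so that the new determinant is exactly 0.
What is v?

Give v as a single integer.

det is linear in entry M[1][0]: det = old_det + (v - 0) * C_10
Cofactor C_10 = 2
Want det = 0: 16 + (v - 0) * 2 = 0
  (v - 0) = -16 / 2 = -8
  v = 0 + (-8) = -8

Answer: -8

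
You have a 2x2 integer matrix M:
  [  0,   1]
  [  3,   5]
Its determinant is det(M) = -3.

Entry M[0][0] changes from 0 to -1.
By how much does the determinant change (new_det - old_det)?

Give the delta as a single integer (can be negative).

Cofactor C_00 = 5
Entry delta = -1 - 0 = -1
Det delta = entry_delta * cofactor = -1 * 5 = -5

Answer: -5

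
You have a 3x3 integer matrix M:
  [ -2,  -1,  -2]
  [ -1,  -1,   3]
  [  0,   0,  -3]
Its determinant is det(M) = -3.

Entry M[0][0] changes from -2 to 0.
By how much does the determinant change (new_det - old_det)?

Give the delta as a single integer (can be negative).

Answer: 6

Derivation:
Cofactor C_00 = 3
Entry delta = 0 - -2 = 2
Det delta = entry_delta * cofactor = 2 * 3 = 6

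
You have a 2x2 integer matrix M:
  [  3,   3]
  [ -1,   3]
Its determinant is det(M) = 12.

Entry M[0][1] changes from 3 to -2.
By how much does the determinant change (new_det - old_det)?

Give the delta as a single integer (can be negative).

Answer: -5

Derivation:
Cofactor C_01 = 1
Entry delta = -2 - 3 = -5
Det delta = entry_delta * cofactor = -5 * 1 = -5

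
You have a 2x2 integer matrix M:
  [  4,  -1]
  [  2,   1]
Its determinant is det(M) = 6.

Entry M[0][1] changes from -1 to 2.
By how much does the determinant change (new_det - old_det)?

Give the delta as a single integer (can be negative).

Answer: -6

Derivation:
Cofactor C_01 = -2
Entry delta = 2 - -1 = 3
Det delta = entry_delta * cofactor = 3 * -2 = -6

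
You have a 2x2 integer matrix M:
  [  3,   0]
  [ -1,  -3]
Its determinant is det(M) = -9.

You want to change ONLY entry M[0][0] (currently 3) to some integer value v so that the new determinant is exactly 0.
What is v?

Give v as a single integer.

det is linear in entry M[0][0]: det = old_det + (v - 3) * C_00
Cofactor C_00 = -3
Want det = 0: -9 + (v - 3) * -3 = 0
  (v - 3) = 9 / -3 = -3
  v = 3 + (-3) = 0

Answer: 0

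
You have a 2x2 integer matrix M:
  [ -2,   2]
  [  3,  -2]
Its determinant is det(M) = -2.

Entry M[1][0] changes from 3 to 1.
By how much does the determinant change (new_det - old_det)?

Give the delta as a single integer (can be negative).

Answer: 4

Derivation:
Cofactor C_10 = -2
Entry delta = 1 - 3 = -2
Det delta = entry_delta * cofactor = -2 * -2 = 4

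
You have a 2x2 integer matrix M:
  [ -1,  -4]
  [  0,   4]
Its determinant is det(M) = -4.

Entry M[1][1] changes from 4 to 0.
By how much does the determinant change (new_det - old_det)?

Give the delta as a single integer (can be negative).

Answer: 4

Derivation:
Cofactor C_11 = -1
Entry delta = 0 - 4 = -4
Det delta = entry_delta * cofactor = -4 * -1 = 4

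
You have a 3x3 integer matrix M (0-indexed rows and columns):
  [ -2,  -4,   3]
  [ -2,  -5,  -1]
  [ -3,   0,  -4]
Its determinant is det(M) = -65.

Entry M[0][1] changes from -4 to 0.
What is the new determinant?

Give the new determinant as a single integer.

Answer: -85

Derivation:
det is linear in row 0: changing M[0][1] by delta changes det by delta * cofactor(0,1).
Cofactor C_01 = (-1)^(0+1) * minor(0,1) = -5
Entry delta = 0 - -4 = 4
Det delta = 4 * -5 = -20
New det = -65 + -20 = -85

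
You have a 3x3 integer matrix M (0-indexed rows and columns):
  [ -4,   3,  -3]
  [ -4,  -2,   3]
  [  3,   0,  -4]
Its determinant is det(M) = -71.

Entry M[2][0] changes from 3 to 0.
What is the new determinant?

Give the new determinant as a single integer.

Answer: -80

Derivation:
det is linear in row 2: changing M[2][0] by delta changes det by delta * cofactor(2,0).
Cofactor C_20 = (-1)^(2+0) * minor(2,0) = 3
Entry delta = 0 - 3 = -3
Det delta = -3 * 3 = -9
New det = -71 + -9 = -80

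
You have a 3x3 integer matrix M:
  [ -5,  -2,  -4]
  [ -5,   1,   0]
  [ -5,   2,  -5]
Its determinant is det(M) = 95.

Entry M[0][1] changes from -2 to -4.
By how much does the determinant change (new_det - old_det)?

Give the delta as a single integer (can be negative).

Cofactor C_01 = -25
Entry delta = -4 - -2 = -2
Det delta = entry_delta * cofactor = -2 * -25 = 50

Answer: 50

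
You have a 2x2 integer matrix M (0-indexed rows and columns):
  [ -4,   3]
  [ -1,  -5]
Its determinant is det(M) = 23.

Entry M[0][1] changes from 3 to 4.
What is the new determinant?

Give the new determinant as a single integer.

det is linear in row 0: changing M[0][1] by delta changes det by delta * cofactor(0,1).
Cofactor C_01 = (-1)^(0+1) * minor(0,1) = 1
Entry delta = 4 - 3 = 1
Det delta = 1 * 1 = 1
New det = 23 + 1 = 24

Answer: 24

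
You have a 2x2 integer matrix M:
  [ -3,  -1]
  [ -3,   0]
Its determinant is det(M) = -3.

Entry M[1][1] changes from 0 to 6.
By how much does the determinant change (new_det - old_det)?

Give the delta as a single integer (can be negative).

Answer: -18

Derivation:
Cofactor C_11 = -3
Entry delta = 6 - 0 = 6
Det delta = entry_delta * cofactor = 6 * -3 = -18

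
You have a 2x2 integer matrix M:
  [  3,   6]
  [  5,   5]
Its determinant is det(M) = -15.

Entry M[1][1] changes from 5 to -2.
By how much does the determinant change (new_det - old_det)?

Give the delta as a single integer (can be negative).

Answer: -21

Derivation:
Cofactor C_11 = 3
Entry delta = -2 - 5 = -7
Det delta = entry_delta * cofactor = -7 * 3 = -21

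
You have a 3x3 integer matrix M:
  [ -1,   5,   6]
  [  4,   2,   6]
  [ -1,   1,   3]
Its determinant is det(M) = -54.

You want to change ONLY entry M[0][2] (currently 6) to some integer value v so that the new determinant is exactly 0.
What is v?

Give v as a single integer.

Answer: 15

Derivation:
det is linear in entry M[0][2]: det = old_det + (v - 6) * C_02
Cofactor C_02 = 6
Want det = 0: -54 + (v - 6) * 6 = 0
  (v - 6) = 54 / 6 = 9
  v = 6 + (9) = 15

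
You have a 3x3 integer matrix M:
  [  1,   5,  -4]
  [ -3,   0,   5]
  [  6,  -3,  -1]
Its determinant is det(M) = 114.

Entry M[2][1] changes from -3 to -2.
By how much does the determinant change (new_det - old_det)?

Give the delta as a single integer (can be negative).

Answer: 7

Derivation:
Cofactor C_21 = 7
Entry delta = -2 - -3 = 1
Det delta = entry_delta * cofactor = 1 * 7 = 7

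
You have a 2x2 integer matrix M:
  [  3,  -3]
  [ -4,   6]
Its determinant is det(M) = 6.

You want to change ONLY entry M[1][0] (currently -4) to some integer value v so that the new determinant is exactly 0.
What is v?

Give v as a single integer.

det is linear in entry M[1][0]: det = old_det + (v - -4) * C_10
Cofactor C_10 = 3
Want det = 0: 6 + (v - -4) * 3 = 0
  (v - -4) = -6 / 3 = -2
  v = -4 + (-2) = -6

Answer: -6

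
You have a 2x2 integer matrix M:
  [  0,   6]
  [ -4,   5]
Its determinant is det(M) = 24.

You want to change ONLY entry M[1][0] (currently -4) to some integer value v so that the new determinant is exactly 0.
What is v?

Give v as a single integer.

det is linear in entry M[1][0]: det = old_det + (v - -4) * C_10
Cofactor C_10 = -6
Want det = 0: 24 + (v - -4) * -6 = 0
  (v - -4) = -24 / -6 = 4
  v = -4 + (4) = 0

Answer: 0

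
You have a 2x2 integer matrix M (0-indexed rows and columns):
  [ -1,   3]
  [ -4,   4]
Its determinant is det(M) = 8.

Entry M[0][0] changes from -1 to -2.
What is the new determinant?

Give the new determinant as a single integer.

Answer: 4

Derivation:
det is linear in row 0: changing M[0][0] by delta changes det by delta * cofactor(0,0).
Cofactor C_00 = (-1)^(0+0) * minor(0,0) = 4
Entry delta = -2 - -1 = -1
Det delta = -1 * 4 = -4
New det = 8 + -4 = 4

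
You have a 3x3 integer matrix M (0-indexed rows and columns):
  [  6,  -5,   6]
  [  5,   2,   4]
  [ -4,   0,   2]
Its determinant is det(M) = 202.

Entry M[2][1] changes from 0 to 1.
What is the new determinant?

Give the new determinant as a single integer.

det is linear in row 2: changing M[2][1] by delta changes det by delta * cofactor(2,1).
Cofactor C_21 = (-1)^(2+1) * minor(2,1) = 6
Entry delta = 1 - 0 = 1
Det delta = 1 * 6 = 6
New det = 202 + 6 = 208

Answer: 208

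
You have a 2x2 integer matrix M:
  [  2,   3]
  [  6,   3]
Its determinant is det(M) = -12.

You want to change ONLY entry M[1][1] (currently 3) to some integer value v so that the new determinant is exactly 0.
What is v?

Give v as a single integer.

det is linear in entry M[1][1]: det = old_det + (v - 3) * C_11
Cofactor C_11 = 2
Want det = 0: -12 + (v - 3) * 2 = 0
  (v - 3) = 12 / 2 = 6
  v = 3 + (6) = 9

Answer: 9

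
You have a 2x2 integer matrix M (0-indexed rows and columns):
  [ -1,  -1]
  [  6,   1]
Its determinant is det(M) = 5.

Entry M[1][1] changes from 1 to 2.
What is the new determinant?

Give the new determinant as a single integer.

Answer: 4

Derivation:
det is linear in row 1: changing M[1][1] by delta changes det by delta * cofactor(1,1).
Cofactor C_11 = (-1)^(1+1) * minor(1,1) = -1
Entry delta = 2 - 1 = 1
Det delta = 1 * -1 = -1
New det = 5 + -1 = 4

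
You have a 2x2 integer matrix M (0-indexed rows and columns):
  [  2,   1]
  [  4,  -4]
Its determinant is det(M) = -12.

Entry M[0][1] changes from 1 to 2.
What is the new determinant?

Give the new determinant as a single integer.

det is linear in row 0: changing M[0][1] by delta changes det by delta * cofactor(0,1).
Cofactor C_01 = (-1)^(0+1) * minor(0,1) = -4
Entry delta = 2 - 1 = 1
Det delta = 1 * -4 = -4
New det = -12 + -4 = -16

Answer: -16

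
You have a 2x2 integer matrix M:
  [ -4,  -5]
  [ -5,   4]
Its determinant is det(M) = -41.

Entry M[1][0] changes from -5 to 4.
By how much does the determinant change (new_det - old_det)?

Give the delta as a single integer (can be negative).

Answer: 45

Derivation:
Cofactor C_10 = 5
Entry delta = 4 - -5 = 9
Det delta = entry_delta * cofactor = 9 * 5 = 45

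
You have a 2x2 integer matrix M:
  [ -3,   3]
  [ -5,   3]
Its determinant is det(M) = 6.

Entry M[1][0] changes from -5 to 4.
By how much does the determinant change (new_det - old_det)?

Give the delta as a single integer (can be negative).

Answer: -27

Derivation:
Cofactor C_10 = -3
Entry delta = 4 - -5 = 9
Det delta = entry_delta * cofactor = 9 * -3 = -27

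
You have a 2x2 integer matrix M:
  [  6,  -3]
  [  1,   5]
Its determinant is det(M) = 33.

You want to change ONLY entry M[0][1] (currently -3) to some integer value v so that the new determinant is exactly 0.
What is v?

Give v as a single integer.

Answer: 30

Derivation:
det is linear in entry M[0][1]: det = old_det + (v - -3) * C_01
Cofactor C_01 = -1
Want det = 0: 33 + (v - -3) * -1 = 0
  (v - -3) = -33 / -1 = 33
  v = -3 + (33) = 30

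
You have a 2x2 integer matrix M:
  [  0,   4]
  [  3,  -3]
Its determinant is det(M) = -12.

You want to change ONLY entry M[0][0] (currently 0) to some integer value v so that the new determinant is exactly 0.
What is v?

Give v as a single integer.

det is linear in entry M[0][0]: det = old_det + (v - 0) * C_00
Cofactor C_00 = -3
Want det = 0: -12 + (v - 0) * -3 = 0
  (v - 0) = 12 / -3 = -4
  v = 0 + (-4) = -4

Answer: -4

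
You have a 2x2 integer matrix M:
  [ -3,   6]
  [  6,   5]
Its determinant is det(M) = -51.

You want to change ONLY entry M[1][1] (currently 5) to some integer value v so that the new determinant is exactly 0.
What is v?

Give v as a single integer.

det is linear in entry M[1][1]: det = old_det + (v - 5) * C_11
Cofactor C_11 = -3
Want det = 0: -51 + (v - 5) * -3 = 0
  (v - 5) = 51 / -3 = -17
  v = 5 + (-17) = -12

Answer: -12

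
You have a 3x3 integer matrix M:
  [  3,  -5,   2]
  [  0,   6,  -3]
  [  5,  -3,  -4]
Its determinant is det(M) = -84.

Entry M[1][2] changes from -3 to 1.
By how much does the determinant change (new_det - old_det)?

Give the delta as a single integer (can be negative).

Answer: -64

Derivation:
Cofactor C_12 = -16
Entry delta = 1 - -3 = 4
Det delta = entry_delta * cofactor = 4 * -16 = -64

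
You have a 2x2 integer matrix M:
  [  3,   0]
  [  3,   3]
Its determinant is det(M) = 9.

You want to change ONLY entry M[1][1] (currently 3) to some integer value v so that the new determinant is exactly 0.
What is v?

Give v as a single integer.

det is linear in entry M[1][1]: det = old_det + (v - 3) * C_11
Cofactor C_11 = 3
Want det = 0: 9 + (v - 3) * 3 = 0
  (v - 3) = -9 / 3 = -3
  v = 3 + (-3) = 0

Answer: 0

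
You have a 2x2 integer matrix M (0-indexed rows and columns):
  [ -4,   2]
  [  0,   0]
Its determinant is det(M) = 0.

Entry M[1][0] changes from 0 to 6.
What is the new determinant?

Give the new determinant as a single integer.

det is linear in row 1: changing M[1][0] by delta changes det by delta * cofactor(1,0).
Cofactor C_10 = (-1)^(1+0) * minor(1,0) = -2
Entry delta = 6 - 0 = 6
Det delta = 6 * -2 = -12
New det = 0 + -12 = -12

Answer: -12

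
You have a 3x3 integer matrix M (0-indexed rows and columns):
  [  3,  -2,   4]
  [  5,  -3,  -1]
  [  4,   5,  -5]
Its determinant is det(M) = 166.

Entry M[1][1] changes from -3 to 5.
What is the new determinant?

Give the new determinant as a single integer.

Answer: -82

Derivation:
det is linear in row 1: changing M[1][1] by delta changes det by delta * cofactor(1,1).
Cofactor C_11 = (-1)^(1+1) * minor(1,1) = -31
Entry delta = 5 - -3 = 8
Det delta = 8 * -31 = -248
New det = 166 + -248 = -82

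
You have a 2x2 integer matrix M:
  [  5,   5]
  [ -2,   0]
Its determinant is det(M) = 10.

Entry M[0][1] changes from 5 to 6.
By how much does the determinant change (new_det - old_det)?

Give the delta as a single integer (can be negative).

Answer: 2

Derivation:
Cofactor C_01 = 2
Entry delta = 6 - 5 = 1
Det delta = entry_delta * cofactor = 1 * 2 = 2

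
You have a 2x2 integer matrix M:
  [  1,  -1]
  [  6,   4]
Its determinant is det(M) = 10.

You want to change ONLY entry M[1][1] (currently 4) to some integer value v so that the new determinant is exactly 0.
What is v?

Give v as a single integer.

det is linear in entry M[1][1]: det = old_det + (v - 4) * C_11
Cofactor C_11 = 1
Want det = 0: 10 + (v - 4) * 1 = 0
  (v - 4) = -10 / 1 = -10
  v = 4 + (-10) = -6

Answer: -6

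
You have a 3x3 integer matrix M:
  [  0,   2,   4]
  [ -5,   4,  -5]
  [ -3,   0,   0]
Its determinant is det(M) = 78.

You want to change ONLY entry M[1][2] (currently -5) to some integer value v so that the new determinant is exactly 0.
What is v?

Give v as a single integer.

Answer: 8

Derivation:
det is linear in entry M[1][2]: det = old_det + (v - -5) * C_12
Cofactor C_12 = -6
Want det = 0: 78 + (v - -5) * -6 = 0
  (v - -5) = -78 / -6 = 13
  v = -5 + (13) = 8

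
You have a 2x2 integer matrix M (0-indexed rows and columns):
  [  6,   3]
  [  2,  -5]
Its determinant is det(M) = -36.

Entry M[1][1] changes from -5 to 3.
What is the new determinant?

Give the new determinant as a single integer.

Answer: 12

Derivation:
det is linear in row 1: changing M[1][1] by delta changes det by delta * cofactor(1,1).
Cofactor C_11 = (-1)^(1+1) * minor(1,1) = 6
Entry delta = 3 - -5 = 8
Det delta = 8 * 6 = 48
New det = -36 + 48 = 12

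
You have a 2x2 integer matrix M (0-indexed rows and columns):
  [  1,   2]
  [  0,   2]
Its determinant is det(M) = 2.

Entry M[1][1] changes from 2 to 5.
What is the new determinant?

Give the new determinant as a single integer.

Answer: 5

Derivation:
det is linear in row 1: changing M[1][1] by delta changes det by delta * cofactor(1,1).
Cofactor C_11 = (-1)^(1+1) * minor(1,1) = 1
Entry delta = 5 - 2 = 3
Det delta = 3 * 1 = 3
New det = 2 + 3 = 5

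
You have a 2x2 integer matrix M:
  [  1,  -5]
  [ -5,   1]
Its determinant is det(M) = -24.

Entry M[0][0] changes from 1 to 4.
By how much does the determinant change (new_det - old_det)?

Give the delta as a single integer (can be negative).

Cofactor C_00 = 1
Entry delta = 4 - 1 = 3
Det delta = entry_delta * cofactor = 3 * 1 = 3

Answer: 3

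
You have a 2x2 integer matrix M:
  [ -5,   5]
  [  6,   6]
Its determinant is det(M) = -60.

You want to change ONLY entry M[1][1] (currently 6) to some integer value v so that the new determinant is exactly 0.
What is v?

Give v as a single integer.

det is linear in entry M[1][1]: det = old_det + (v - 6) * C_11
Cofactor C_11 = -5
Want det = 0: -60 + (v - 6) * -5 = 0
  (v - 6) = 60 / -5 = -12
  v = 6 + (-12) = -6

Answer: -6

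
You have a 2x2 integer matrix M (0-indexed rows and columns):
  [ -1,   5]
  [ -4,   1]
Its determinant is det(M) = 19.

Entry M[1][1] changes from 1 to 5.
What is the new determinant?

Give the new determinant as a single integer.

Answer: 15

Derivation:
det is linear in row 1: changing M[1][1] by delta changes det by delta * cofactor(1,1).
Cofactor C_11 = (-1)^(1+1) * minor(1,1) = -1
Entry delta = 5 - 1 = 4
Det delta = 4 * -1 = -4
New det = 19 + -4 = 15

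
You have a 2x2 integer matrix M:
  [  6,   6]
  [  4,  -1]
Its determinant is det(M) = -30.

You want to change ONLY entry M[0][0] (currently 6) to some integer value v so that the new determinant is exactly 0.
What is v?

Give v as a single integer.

Answer: -24

Derivation:
det is linear in entry M[0][0]: det = old_det + (v - 6) * C_00
Cofactor C_00 = -1
Want det = 0: -30 + (v - 6) * -1 = 0
  (v - 6) = 30 / -1 = -30
  v = 6 + (-30) = -24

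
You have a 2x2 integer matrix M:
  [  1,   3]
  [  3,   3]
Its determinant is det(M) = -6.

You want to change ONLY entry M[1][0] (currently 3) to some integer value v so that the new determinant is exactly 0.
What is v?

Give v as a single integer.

det is linear in entry M[1][0]: det = old_det + (v - 3) * C_10
Cofactor C_10 = -3
Want det = 0: -6 + (v - 3) * -3 = 0
  (v - 3) = 6 / -3 = -2
  v = 3 + (-2) = 1

Answer: 1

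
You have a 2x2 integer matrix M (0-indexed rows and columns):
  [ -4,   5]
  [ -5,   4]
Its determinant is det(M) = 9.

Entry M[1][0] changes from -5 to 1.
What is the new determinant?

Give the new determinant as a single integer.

det is linear in row 1: changing M[1][0] by delta changes det by delta * cofactor(1,0).
Cofactor C_10 = (-1)^(1+0) * minor(1,0) = -5
Entry delta = 1 - -5 = 6
Det delta = 6 * -5 = -30
New det = 9 + -30 = -21

Answer: -21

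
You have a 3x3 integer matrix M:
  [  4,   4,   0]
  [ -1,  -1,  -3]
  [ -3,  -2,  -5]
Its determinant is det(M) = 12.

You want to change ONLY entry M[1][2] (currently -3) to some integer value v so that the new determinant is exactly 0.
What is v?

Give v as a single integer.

det is linear in entry M[1][2]: det = old_det + (v - -3) * C_12
Cofactor C_12 = -4
Want det = 0: 12 + (v - -3) * -4 = 0
  (v - -3) = -12 / -4 = 3
  v = -3 + (3) = 0

Answer: 0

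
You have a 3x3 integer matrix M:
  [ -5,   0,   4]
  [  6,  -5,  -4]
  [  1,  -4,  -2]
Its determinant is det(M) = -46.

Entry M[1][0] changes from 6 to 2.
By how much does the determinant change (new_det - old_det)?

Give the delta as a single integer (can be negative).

Answer: 64

Derivation:
Cofactor C_10 = -16
Entry delta = 2 - 6 = -4
Det delta = entry_delta * cofactor = -4 * -16 = 64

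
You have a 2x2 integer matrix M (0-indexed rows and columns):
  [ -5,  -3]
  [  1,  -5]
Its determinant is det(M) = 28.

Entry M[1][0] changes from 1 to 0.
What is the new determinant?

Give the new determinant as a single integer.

det is linear in row 1: changing M[1][0] by delta changes det by delta * cofactor(1,0).
Cofactor C_10 = (-1)^(1+0) * minor(1,0) = 3
Entry delta = 0 - 1 = -1
Det delta = -1 * 3 = -3
New det = 28 + -3 = 25

Answer: 25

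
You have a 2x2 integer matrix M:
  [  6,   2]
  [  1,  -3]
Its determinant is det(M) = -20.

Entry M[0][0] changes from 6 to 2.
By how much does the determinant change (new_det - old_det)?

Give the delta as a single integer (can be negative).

Cofactor C_00 = -3
Entry delta = 2 - 6 = -4
Det delta = entry_delta * cofactor = -4 * -3 = 12

Answer: 12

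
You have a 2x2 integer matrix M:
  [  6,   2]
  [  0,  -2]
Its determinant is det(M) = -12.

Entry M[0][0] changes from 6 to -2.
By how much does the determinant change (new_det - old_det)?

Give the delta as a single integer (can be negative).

Cofactor C_00 = -2
Entry delta = -2 - 6 = -8
Det delta = entry_delta * cofactor = -8 * -2 = 16

Answer: 16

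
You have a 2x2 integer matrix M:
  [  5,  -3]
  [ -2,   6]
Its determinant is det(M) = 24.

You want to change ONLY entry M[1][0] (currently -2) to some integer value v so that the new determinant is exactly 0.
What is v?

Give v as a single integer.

det is linear in entry M[1][0]: det = old_det + (v - -2) * C_10
Cofactor C_10 = 3
Want det = 0: 24 + (v - -2) * 3 = 0
  (v - -2) = -24 / 3 = -8
  v = -2 + (-8) = -10

Answer: -10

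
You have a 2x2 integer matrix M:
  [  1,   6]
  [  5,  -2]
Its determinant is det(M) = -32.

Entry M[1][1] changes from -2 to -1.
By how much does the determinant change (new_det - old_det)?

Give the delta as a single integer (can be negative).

Answer: 1

Derivation:
Cofactor C_11 = 1
Entry delta = -1 - -2 = 1
Det delta = entry_delta * cofactor = 1 * 1 = 1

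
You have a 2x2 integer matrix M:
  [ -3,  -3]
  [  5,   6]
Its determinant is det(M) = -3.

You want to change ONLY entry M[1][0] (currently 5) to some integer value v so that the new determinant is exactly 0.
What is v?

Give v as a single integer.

det is linear in entry M[1][0]: det = old_det + (v - 5) * C_10
Cofactor C_10 = 3
Want det = 0: -3 + (v - 5) * 3 = 0
  (v - 5) = 3 / 3 = 1
  v = 5 + (1) = 6

Answer: 6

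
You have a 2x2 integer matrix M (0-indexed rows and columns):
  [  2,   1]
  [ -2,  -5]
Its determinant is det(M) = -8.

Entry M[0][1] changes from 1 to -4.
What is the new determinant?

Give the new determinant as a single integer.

Answer: -18

Derivation:
det is linear in row 0: changing M[0][1] by delta changes det by delta * cofactor(0,1).
Cofactor C_01 = (-1)^(0+1) * minor(0,1) = 2
Entry delta = -4 - 1 = -5
Det delta = -5 * 2 = -10
New det = -8 + -10 = -18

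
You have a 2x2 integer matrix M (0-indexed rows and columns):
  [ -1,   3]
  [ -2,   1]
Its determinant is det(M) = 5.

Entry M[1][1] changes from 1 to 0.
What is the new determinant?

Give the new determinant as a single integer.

det is linear in row 1: changing M[1][1] by delta changes det by delta * cofactor(1,1).
Cofactor C_11 = (-1)^(1+1) * minor(1,1) = -1
Entry delta = 0 - 1 = -1
Det delta = -1 * -1 = 1
New det = 5 + 1 = 6

Answer: 6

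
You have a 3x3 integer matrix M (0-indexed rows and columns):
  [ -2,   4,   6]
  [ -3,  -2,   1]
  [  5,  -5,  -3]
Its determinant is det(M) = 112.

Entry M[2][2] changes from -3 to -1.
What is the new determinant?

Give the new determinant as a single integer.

Answer: 144

Derivation:
det is linear in row 2: changing M[2][2] by delta changes det by delta * cofactor(2,2).
Cofactor C_22 = (-1)^(2+2) * minor(2,2) = 16
Entry delta = -1 - -3 = 2
Det delta = 2 * 16 = 32
New det = 112 + 32 = 144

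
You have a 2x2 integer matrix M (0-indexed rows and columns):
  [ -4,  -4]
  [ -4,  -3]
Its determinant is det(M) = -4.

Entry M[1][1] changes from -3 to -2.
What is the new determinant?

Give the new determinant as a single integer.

det is linear in row 1: changing M[1][1] by delta changes det by delta * cofactor(1,1).
Cofactor C_11 = (-1)^(1+1) * minor(1,1) = -4
Entry delta = -2 - -3 = 1
Det delta = 1 * -4 = -4
New det = -4 + -4 = -8

Answer: -8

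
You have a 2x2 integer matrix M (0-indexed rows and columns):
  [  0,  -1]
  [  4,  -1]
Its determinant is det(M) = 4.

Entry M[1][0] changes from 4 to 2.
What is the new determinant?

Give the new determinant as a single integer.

Answer: 2

Derivation:
det is linear in row 1: changing M[1][0] by delta changes det by delta * cofactor(1,0).
Cofactor C_10 = (-1)^(1+0) * minor(1,0) = 1
Entry delta = 2 - 4 = -2
Det delta = -2 * 1 = -2
New det = 4 + -2 = 2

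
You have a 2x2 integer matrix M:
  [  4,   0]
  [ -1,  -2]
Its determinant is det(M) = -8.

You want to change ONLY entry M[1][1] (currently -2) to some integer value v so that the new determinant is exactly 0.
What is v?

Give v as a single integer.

Answer: 0

Derivation:
det is linear in entry M[1][1]: det = old_det + (v - -2) * C_11
Cofactor C_11 = 4
Want det = 0: -8 + (v - -2) * 4 = 0
  (v - -2) = 8 / 4 = 2
  v = -2 + (2) = 0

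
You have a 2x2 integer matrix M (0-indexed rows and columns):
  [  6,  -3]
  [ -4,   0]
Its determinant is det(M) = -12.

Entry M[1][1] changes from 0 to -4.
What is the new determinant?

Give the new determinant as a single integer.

det is linear in row 1: changing M[1][1] by delta changes det by delta * cofactor(1,1).
Cofactor C_11 = (-1)^(1+1) * minor(1,1) = 6
Entry delta = -4 - 0 = -4
Det delta = -4 * 6 = -24
New det = -12 + -24 = -36

Answer: -36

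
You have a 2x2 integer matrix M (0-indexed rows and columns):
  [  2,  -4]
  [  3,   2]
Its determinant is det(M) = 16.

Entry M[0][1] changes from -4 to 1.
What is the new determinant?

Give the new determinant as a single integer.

Answer: 1

Derivation:
det is linear in row 0: changing M[0][1] by delta changes det by delta * cofactor(0,1).
Cofactor C_01 = (-1)^(0+1) * minor(0,1) = -3
Entry delta = 1 - -4 = 5
Det delta = 5 * -3 = -15
New det = 16 + -15 = 1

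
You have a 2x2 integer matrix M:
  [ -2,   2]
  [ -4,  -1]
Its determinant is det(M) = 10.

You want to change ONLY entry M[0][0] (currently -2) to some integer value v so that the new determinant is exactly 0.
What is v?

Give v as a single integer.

Answer: 8

Derivation:
det is linear in entry M[0][0]: det = old_det + (v - -2) * C_00
Cofactor C_00 = -1
Want det = 0: 10 + (v - -2) * -1 = 0
  (v - -2) = -10 / -1 = 10
  v = -2 + (10) = 8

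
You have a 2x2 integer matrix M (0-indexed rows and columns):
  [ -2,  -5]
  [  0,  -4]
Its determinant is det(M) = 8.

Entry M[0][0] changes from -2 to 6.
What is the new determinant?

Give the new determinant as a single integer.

det is linear in row 0: changing M[0][0] by delta changes det by delta * cofactor(0,0).
Cofactor C_00 = (-1)^(0+0) * minor(0,0) = -4
Entry delta = 6 - -2 = 8
Det delta = 8 * -4 = -32
New det = 8 + -32 = -24

Answer: -24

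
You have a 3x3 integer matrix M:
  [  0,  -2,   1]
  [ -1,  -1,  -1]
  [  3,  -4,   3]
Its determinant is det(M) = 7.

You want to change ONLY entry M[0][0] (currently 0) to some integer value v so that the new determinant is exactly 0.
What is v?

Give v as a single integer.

det is linear in entry M[0][0]: det = old_det + (v - 0) * C_00
Cofactor C_00 = -7
Want det = 0: 7 + (v - 0) * -7 = 0
  (v - 0) = -7 / -7 = 1
  v = 0 + (1) = 1

Answer: 1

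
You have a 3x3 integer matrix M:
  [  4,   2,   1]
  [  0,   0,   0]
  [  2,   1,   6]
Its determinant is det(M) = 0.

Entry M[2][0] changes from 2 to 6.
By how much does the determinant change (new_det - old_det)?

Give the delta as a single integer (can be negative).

Cofactor C_20 = 0
Entry delta = 6 - 2 = 4
Det delta = entry_delta * cofactor = 4 * 0 = 0

Answer: 0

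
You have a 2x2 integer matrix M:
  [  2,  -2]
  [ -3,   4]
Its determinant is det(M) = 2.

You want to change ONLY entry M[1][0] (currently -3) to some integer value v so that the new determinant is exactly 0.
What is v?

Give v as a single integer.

det is linear in entry M[1][0]: det = old_det + (v - -3) * C_10
Cofactor C_10 = 2
Want det = 0: 2 + (v - -3) * 2 = 0
  (v - -3) = -2 / 2 = -1
  v = -3 + (-1) = -4

Answer: -4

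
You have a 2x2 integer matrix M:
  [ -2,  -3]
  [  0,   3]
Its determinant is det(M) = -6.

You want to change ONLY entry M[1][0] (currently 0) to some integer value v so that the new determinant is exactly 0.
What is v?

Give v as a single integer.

det is linear in entry M[1][0]: det = old_det + (v - 0) * C_10
Cofactor C_10 = 3
Want det = 0: -6 + (v - 0) * 3 = 0
  (v - 0) = 6 / 3 = 2
  v = 0 + (2) = 2

Answer: 2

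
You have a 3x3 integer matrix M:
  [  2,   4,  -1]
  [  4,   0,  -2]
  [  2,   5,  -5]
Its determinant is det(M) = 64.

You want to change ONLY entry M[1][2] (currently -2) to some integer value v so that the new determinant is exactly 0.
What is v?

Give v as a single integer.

det is linear in entry M[1][2]: det = old_det + (v - -2) * C_12
Cofactor C_12 = -2
Want det = 0: 64 + (v - -2) * -2 = 0
  (v - -2) = -64 / -2 = 32
  v = -2 + (32) = 30

Answer: 30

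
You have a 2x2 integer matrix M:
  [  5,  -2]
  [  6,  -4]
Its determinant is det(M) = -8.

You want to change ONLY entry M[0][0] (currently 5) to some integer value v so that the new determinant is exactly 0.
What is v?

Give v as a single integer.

Answer: 3

Derivation:
det is linear in entry M[0][0]: det = old_det + (v - 5) * C_00
Cofactor C_00 = -4
Want det = 0: -8 + (v - 5) * -4 = 0
  (v - 5) = 8 / -4 = -2
  v = 5 + (-2) = 3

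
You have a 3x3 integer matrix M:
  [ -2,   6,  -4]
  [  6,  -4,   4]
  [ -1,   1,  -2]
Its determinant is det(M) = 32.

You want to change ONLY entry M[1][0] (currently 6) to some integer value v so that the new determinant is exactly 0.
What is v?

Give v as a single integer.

det is linear in entry M[1][0]: det = old_det + (v - 6) * C_10
Cofactor C_10 = 8
Want det = 0: 32 + (v - 6) * 8 = 0
  (v - 6) = -32 / 8 = -4
  v = 6 + (-4) = 2

Answer: 2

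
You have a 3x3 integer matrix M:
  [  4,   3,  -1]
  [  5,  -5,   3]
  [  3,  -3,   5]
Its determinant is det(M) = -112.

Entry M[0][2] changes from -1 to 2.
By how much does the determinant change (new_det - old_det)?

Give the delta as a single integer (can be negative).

Answer: 0

Derivation:
Cofactor C_02 = 0
Entry delta = 2 - -1 = 3
Det delta = entry_delta * cofactor = 3 * 0 = 0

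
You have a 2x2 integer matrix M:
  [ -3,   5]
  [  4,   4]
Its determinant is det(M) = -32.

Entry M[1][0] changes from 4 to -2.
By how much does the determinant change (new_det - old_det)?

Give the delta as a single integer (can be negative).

Answer: 30

Derivation:
Cofactor C_10 = -5
Entry delta = -2 - 4 = -6
Det delta = entry_delta * cofactor = -6 * -5 = 30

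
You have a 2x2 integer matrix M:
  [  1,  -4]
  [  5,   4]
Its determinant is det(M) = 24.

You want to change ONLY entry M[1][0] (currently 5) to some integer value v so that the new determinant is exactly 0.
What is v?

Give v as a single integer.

det is linear in entry M[1][0]: det = old_det + (v - 5) * C_10
Cofactor C_10 = 4
Want det = 0: 24 + (v - 5) * 4 = 0
  (v - 5) = -24 / 4 = -6
  v = 5 + (-6) = -1

Answer: -1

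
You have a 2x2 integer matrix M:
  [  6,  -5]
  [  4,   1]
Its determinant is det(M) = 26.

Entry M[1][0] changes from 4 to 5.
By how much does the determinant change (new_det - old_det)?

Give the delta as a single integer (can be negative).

Cofactor C_10 = 5
Entry delta = 5 - 4 = 1
Det delta = entry_delta * cofactor = 1 * 5 = 5

Answer: 5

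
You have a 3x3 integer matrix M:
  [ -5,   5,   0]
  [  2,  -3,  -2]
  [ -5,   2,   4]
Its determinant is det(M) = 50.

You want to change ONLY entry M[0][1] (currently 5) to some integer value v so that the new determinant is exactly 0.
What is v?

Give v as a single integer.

Answer: -20

Derivation:
det is linear in entry M[0][1]: det = old_det + (v - 5) * C_01
Cofactor C_01 = 2
Want det = 0: 50 + (v - 5) * 2 = 0
  (v - 5) = -50 / 2 = -25
  v = 5 + (-25) = -20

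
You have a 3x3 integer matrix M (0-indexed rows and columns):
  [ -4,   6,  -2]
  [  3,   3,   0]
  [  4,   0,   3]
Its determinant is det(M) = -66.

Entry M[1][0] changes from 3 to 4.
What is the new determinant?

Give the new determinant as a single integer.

Answer: -84

Derivation:
det is linear in row 1: changing M[1][0] by delta changes det by delta * cofactor(1,0).
Cofactor C_10 = (-1)^(1+0) * minor(1,0) = -18
Entry delta = 4 - 3 = 1
Det delta = 1 * -18 = -18
New det = -66 + -18 = -84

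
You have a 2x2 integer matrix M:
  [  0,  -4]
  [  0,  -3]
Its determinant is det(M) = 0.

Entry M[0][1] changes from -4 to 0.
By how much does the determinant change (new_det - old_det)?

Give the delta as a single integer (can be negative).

Cofactor C_01 = 0
Entry delta = 0 - -4 = 4
Det delta = entry_delta * cofactor = 4 * 0 = 0

Answer: 0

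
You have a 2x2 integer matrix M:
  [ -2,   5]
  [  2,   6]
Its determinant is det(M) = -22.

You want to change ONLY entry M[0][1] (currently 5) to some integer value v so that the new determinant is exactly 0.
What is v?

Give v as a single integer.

det is linear in entry M[0][1]: det = old_det + (v - 5) * C_01
Cofactor C_01 = -2
Want det = 0: -22 + (v - 5) * -2 = 0
  (v - 5) = 22 / -2 = -11
  v = 5 + (-11) = -6

Answer: -6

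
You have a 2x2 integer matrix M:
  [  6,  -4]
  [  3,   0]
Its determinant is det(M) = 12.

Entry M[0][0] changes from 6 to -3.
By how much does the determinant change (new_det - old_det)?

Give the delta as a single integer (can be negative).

Answer: 0

Derivation:
Cofactor C_00 = 0
Entry delta = -3 - 6 = -9
Det delta = entry_delta * cofactor = -9 * 0 = 0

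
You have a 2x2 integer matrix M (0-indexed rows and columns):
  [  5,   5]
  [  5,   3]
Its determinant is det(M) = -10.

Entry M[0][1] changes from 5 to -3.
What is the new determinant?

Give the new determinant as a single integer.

Answer: 30

Derivation:
det is linear in row 0: changing M[0][1] by delta changes det by delta * cofactor(0,1).
Cofactor C_01 = (-1)^(0+1) * minor(0,1) = -5
Entry delta = -3 - 5 = -8
Det delta = -8 * -5 = 40
New det = -10 + 40 = 30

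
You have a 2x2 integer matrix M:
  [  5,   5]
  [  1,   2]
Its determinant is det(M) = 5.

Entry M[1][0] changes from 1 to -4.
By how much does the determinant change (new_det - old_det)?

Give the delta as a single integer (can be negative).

Answer: 25

Derivation:
Cofactor C_10 = -5
Entry delta = -4 - 1 = -5
Det delta = entry_delta * cofactor = -5 * -5 = 25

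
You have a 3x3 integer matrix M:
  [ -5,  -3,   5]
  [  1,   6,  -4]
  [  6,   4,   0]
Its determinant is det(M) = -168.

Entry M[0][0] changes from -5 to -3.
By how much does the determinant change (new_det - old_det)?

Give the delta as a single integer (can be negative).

Cofactor C_00 = 16
Entry delta = -3 - -5 = 2
Det delta = entry_delta * cofactor = 2 * 16 = 32

Answer: 32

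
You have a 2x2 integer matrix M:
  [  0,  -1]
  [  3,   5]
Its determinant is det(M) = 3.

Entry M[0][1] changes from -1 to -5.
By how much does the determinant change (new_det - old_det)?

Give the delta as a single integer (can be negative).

Answer: 12

Derivation:
Cofactor C_01 = -3
Entry delta = -5 - -1 = -4
Det delta = entry_delta * cofactor = -4 * -3 = 12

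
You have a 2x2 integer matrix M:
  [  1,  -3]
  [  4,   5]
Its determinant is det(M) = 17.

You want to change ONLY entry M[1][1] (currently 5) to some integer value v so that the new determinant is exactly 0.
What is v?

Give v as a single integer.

det is linear in entry M[1][1]: det = old_det + (v - 5) * C_11
Cofactor C_11 = 1
Want det = 0: 17 + (v - 5) * 1 = 0
  (v - 5) = -17 / 1 = -17
  v = 5 + (-17) = -12

Answer: -12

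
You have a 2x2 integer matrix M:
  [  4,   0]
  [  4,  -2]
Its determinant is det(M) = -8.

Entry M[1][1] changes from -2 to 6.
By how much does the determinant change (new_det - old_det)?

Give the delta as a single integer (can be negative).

Answer: 32

Derivation:
Cofactor C_11 = 4
Entry delta = 6 - -2 = 8
Det delta = entry_delta * cofactor = 8 * 4 = 32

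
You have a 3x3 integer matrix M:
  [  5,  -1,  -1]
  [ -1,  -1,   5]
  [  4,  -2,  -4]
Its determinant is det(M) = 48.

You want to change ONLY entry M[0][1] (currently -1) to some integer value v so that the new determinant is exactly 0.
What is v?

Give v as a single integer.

Answer: -4

Derivation:
det is linear in entry M[0][1]: det = old_det + (v - -1) * C_01
Cofactor C_01 = 16
Want det = 0: 48 + (v - -1) * 16 = 0
  (v - -1) = -48 / 16 = -3
  v = -1 + (-3) = -4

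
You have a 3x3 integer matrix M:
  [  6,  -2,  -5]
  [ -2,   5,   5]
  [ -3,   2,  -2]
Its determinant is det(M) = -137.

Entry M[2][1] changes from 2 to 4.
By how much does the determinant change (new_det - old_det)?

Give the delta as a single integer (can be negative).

Cofactor C_21 = -20
Entry delta = 4 - 2 = 2
Det delta = entry_delta * cofactor = 2 * -20 = -40

Answer: -40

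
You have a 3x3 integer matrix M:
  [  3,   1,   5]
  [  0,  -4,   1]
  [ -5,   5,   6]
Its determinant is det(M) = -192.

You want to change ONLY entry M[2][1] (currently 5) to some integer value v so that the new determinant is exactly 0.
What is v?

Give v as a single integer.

Answer: -59

Derivation:
det is linear in entry M[2][1]: det = old_det + (v - 5) * C_21
Cofactor C_21 = -3
Want det = 0: -192 + (v - 5) * -3 = 0
  (v - 5) = 192 / -3 = -64
  v = 5 + (-64) = -59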